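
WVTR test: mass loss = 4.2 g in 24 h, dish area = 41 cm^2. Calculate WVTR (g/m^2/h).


Formula: WVTR = mass_loss / (area * time)
Step 1: Convert area: 41 cm^2 = 0.0041 m^2
Step 2: WVTR = 4.2 g / (0.0041 m^2 * 24 h)
Step 3: WVTR = 4.2 / 0.0984 = 42.7 g/m^2/h

42.7 g/m^2/h


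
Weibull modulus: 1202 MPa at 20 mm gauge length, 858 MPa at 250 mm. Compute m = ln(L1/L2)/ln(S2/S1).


Formula: m = ln(L1/L2) / ln(S2/S1)
Step 1: ln(L1/L2) = ln(20/250) = -2.52573
Step 2: S2/S1 = 858/1202 = 0.71381
Step 3: ln(S2/S1) = ln(0.71381) = -0.33714
Step 4: m = -2.52573 / -0.33714 = 7.49

7.49 (Weibull m)


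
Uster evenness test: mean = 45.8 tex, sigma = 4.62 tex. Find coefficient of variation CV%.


Formula: CV% = (standard deviation / mean) * 100
Step 1: Ratio = 4.62 / 45.8 = 0.100873
Step 2: CV% = 0.100873 * 100 = 10.0873% ≈ 10.1%

10.1%


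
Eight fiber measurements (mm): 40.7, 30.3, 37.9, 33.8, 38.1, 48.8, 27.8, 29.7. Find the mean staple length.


Formula: Mean = sum of lengths / count
Sum = 40.7 + 30.3 + 37.9 + 33.8 + 38.1 + 48.8 + 27.8 + 29.7
Sum = 287.1 mm
Mean = 287.1 / 8 = 35.89 mm

35.89 mm


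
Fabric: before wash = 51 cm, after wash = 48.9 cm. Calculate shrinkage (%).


Formula: Shrinkage% = ((L_before - L_after) / L_before) * 100
Step 1: Shrinkage = 51 - 48.9 = 2.1 cm
Step 2: Shrinkage% = (2.1 / 51) * 100
Step 3: Shrinkage% = 0.041176 * 100 = 4.1176% ≈ 4.1%

4.1%


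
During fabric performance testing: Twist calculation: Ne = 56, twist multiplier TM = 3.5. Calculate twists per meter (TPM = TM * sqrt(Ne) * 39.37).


Formula: TPM = TM * sqrt(Ne) * 39.37
Step 1: sqrt(Ne) = sqrt(56) = 7.4833
Step 2: TM * sqrt(Ne) = 3.5 * 7.4833 = 26.1916
Step 3: TPM = 26.1916 * 39.37 = 1031 twists/m

1031 twists/m


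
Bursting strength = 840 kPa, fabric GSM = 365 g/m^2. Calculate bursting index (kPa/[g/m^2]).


Formula: Bursting Index = Bursting Strength / Fabric GSM
BI = 840 kPa / 365 g/m^2
BI = 2.301 kPa/(g/m^2)

2.301 kPa/(g/m^2)


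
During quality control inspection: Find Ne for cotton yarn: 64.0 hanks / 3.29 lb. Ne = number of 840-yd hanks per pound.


Formula: Ne = hanks / mass_lb
Substituting: Ne = 64.0 / 3.29
Ne = 19.5

19.5 Ne


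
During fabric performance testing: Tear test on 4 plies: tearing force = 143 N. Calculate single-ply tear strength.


Formula: Per-ply strength = Total force / Number of plies
Per-ply = 143 N / 4
Per-ply = 35.75 N

35.75 N


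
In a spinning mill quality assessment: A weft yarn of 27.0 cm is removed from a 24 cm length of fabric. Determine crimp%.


Formula: Crimp% = ((L_yarn - L_fabric) / L_fabric) * 100
Step 1: Extension = 27.0 - 24 = 3.0 cm
Step 2: Crimp% = (3.0 / 24) * 100
Step 3: Crimp% = 0.125 * 100 = 12.5%

12.5%


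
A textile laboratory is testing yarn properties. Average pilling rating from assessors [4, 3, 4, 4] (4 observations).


Formula: Mean = sum / count
Sum = 4 + 3 + 4 + 4 = 15
Mean = 15 / 4 = 3.8

3.8


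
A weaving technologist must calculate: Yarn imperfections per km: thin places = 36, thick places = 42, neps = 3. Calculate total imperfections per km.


Formula: Total = thin places + thick places + neps
Total = 36 + 42 + 3
Total = 81 imperfections/km

81 imperfections/km


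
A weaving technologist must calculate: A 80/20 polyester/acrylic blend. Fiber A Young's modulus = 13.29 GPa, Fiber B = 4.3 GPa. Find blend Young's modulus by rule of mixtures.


Formula: Blend property = (fraction_A * property_A) + (fraction_B * property_B)
Step 1: Contribution A = 80/100 * 13.29 GPa = 10.632 GPa
Step 2: Contribution B = 20/100 * 4.3 GPa = 0.86 GPa
Step 3: Blend Young's modulus = 10.632 + 0.86 = 11.492 GPa

11.492 GPa


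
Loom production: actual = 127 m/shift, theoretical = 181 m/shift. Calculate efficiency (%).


Formula: Efficiency% = (Actual output / Theoretical output) * 100
Efficiency% = (127 / 181) * 100
Efficiency% = 0.701657 * 100 = 70.1657% ≈ 70.2%

70.2%


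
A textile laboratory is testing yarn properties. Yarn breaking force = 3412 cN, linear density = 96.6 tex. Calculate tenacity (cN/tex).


Formula: Tenacity = Breaking force / Linear density
Tenacity = 3412 cN / 96.6 tex
Tenacity = 35.32 cN/tex

35.32 cN/tex


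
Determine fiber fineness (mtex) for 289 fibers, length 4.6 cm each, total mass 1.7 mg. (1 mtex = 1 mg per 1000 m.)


Formula: fineness (mtex) = mass (mg) / total length (km) = (mass_mg / total_length_m) * 1000
Step 1: Convert fiber length: 4.6 cm = 0.046 m
Step 2: Total fiber length = 289 * 0.046 = 13.294 m
Step 3: Linear density = 1.7 mg / 13.294 m = 0.1279 mg/m
Step 4: fineness = 0.1279 * 1000 = 127.9 mtex

127.9 mtex


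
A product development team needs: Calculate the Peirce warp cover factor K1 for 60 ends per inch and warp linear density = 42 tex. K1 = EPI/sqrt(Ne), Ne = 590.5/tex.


Formula: K1 = EPI / sqrt(Ne), with Ne = 590.5 / tex_warp
Step 1: Ne = 590.5 / 42 = 14.06
Step 2: sqrt(Ne) = sqrt(14.06) = 3.7497
Step 3: K1 = 60 / 3.7497 = 16.0

16.0


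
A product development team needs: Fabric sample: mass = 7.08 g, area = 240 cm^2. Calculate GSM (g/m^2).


Formula: GSM = mass_g / area_m2
Step 1: Convert area: 240 cm^2 = 240 / 10000 = 0.024 m^2
Step 2: GSM = 7.08 g / 0.024 m^2 = 295.0 g/m^2

295.0 g/m^2


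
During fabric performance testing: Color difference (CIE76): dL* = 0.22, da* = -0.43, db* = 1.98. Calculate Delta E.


Formula: Delta E = sqrt(dL*^2 + da*^2 + db*^2)
Step 1: dL*^2 = 0.22^2 = 0.0484
Step 2: da*^2 = (-0.43)^2 = 0.1849
Step 3: db*^2 = 1.98^2 = 3.9204
Step 4: Sum = 0.0484 + 0.1849 + 3.9204 = 4.1537
Step 5: Delta E = sqrt(4.1537) = 2.04

2.04 Delta E


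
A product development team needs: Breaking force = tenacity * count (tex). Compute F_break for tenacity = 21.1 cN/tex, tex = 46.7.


Formula: Breaking force = Tenacity * Linear density
F = 21.1 cN/tex * 46.7 tex
F = 985.37 cN

985.37 cN


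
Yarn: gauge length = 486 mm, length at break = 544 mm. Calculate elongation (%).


Formula: Elongation (%) = ((L_break - L0) / L0) * 100
Step 1: Extension = 544 - 486 = 58 mm
Step 2: Elongation = (58 / 486) * 100
Step 3: Elongation = 0.119342 * 100 = 11.9342% ≈ 11.9%

11.9%


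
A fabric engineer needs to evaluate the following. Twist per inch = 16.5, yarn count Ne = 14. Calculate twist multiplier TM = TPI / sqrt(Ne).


Formula: TM = TPI / sqrt(Ne)
Step 1: sqrt(Ne) = sqrt(14) = 3.7417
Step 2: TM = 16.5 / 3.7417 = 4.41

4.41 TM


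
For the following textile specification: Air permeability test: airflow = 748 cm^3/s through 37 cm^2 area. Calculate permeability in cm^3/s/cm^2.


Formula: Air Permeability = Airflow / Test Area
AP = 748 cm^3/s / 37 cm^2
AP = 20.2 cm^3/s/cm^2

20.2 cm^3/s/cm^2


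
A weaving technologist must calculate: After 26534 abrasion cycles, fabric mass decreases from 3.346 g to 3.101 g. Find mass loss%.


Formula: Mass loss% = ((m_before - m_after) / m_before) * 100
Step 1: Mass loss = 3.346 - 3.101 = 0.245 g
Step 2: Ratio = 0.245 / 3.346 = 0.0732218
Step 3: Mass loss% = 0.0732218 * 100 = 7.32218% ≈ 7.32%

7.32%


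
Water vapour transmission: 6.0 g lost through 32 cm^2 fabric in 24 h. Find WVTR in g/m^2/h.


Formula: WVTR = mass_loss / (area * time)
Step 1: Convert area: 32 cm^2 = 0.0032 m^2
Step 2: WVTR = 6.0 g / (0.0032 m^2 * 24 h)
Step 3: WVTR = 6.0 / 0.0768 = 78.1 g/m^2/h

78.1 g/m^2/h


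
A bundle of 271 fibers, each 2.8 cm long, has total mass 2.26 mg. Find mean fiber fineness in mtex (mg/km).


Formula: fineness (mtex) = mass (mg) / total length (km) = (mass_mg / total_length_m) * 1000
Step 1: Convert fiber length: 2.8 cm = 0.028 m
Step 2: Total fiber length = 271 * 0.028 = 7.588 m
Step 3: Linear density = 2.26 mg / 7.588 m = 0.2978 mg/m
Step 4: fineness = 0.2978 * 1000 = 297.8 mtex

297.8 mtex


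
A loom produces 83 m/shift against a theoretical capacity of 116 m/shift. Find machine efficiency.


Formula: Efficiency% = (Actual output / Theoretical output) * 100
Efficiency% = (83 / 116) * 100
Efficiency% = 0.715517 * 100 = 71.5517% ≈ 71.6%

71.6%


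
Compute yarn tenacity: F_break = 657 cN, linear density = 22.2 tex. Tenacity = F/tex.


Formula: Tenacity = Breaking force / Linear density
Tenacity = 657 cN / 22.2 tex
Tenacity = 29.59 cN/tex

29.59 cN/tex


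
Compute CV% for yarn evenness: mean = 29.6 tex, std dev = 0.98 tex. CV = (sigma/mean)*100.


Formula: CV% = (standard deviation / mean) * 100
Step 1: Ratio = 0.98 / 29.6 = 0.033108
Step 2: CV% = 0.033108 * 100 = 3.3108% ≈ 3.3%

3.3%


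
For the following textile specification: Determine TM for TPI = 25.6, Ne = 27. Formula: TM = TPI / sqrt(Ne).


Formula: TM = TPI / sqrt(Ne)
Step 1: sqrt(Ne) = sqrt(27) = 5.1962
Step 2: TM = 25.6 / 5.1962 = 4.93

4.93 TM


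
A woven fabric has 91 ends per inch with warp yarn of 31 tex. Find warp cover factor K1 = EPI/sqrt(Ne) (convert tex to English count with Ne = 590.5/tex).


Formula: K1 = EPI / sqrt(Ne), with Ne = 590.5 / tex_warp
Step 1: Ne = 590.5 / 31 = 19.048
Step 2: sqrt(Ne) = sqrt(19.048) = 4.3644
Step 3: K1 = 91 / 4.3644 = 20.9

20.9


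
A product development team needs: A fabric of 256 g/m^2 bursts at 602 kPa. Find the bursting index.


Formula: Bursting Index = Bursting Strength / Fabric GSM
BI = 602 kPa / 256 g/m^2
BI = 2.352 kPa/(g/m^2)

2.352 kPa/(g/m^2)


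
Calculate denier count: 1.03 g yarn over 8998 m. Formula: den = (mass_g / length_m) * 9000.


Formula: den = (mass_g / length_m) * 9000
Substituting: den = (1.03 / 8998) * 9000
Intermediate: 1.03 / 8998 = 0.00011447 g/m
den = 0.00011447 * 9000 = 1.0 denier

1.0 denier


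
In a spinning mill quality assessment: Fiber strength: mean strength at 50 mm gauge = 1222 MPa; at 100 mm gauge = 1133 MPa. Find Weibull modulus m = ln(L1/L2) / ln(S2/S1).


Formula: m = ln(L1/L2) / ln(S2/S1)
Step 1: ln(L1/L2) = ln(50/100) = -0.69315
Step 2: S2/S1 = 1133/1222 = 0.92717
Step 3: ln(S2/S1) = ln(0.92717) = -0.07562
Step 4: m = -0.69315 / -0.07562 = 9.17

9.17 (Weibull m)


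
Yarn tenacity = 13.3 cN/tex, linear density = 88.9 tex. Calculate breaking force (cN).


Formula: Breaking force = Tenacity * Linear density
F = 13.3 cN/tex * 88.9 tex
F = 1182.37 cN

1182.37 cN


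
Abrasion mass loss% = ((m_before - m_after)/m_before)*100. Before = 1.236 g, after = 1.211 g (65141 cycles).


Formula: Mass loss% = ((m_before - m_after) / m_before) * 100
Step 1: Mass loss = 1.236 - 1.211 = 0.025 g
Step 2: Ratio = 0.025 / 1.236 = 0.0202265
Step 3: Mass loss% = 0.0202265 * 100 = 2.02265% ≈ 2.02%

2.02%


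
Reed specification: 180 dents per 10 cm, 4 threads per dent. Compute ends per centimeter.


Formula: EPC = (dents per 10 cm * ends per dent) / 10
Step 1: Total ends per 10 cm = 180 * 4 = 720
Step 2: EPC = 720 / 10 = 72.0 ends/cm

72.0 ends/cm


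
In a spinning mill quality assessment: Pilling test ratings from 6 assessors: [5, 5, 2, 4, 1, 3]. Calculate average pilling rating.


Formula: Mean = sum / count
Sum = 5 + 5 + 2 + 4 + 1 + 3 = 20
Mean = 20 / 6 = 3.3

3.3


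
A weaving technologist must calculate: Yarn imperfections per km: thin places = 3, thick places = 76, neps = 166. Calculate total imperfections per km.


Formula: Total = thin places + thick places + neps
Total = 3 + 76 + 166
Total = 245 imperfections/km

245 imperfections/km


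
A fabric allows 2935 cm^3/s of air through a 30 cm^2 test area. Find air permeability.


Formula: Air Permeability = Airflow / Test Area
AP = 2935 cm^3/s / 30 cm^2
AP = 97.8 cm^3/s/cm^2

97.8 cm^3/s/cm^2


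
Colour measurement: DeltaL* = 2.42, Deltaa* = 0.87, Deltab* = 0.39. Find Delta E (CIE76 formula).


Formula: Delta E = sqrt(dL*^2 + da*^2 + db*^2)
Step 1: dL*^2 = 2.42^2 = 5.8564
Step 2: da*^2 = 0.87^2 = 0.7569
Step 3: db*^2 = 0.39^2 = 0.1521
Step 4: Sum = 5.8564 + 0.7569 + 0.1521 = 6.7654
Step 5: Delta E = sqrt(6.7654) = 2.6

2.6 Delta E


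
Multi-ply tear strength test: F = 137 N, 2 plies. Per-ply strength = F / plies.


Formula: Per-ply strength = Total force / Number of plies
Per-ply = 137 N / 2
Per-ply = 68.5 N

68.5 N


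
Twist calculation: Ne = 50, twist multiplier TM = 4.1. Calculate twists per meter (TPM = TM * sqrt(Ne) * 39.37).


Formula: TPM = TM * sqrt(Ne) * 39.37
Step 1: sqrt(Ne) = sqrt(50) = 7.0711
Step 2: TM * sqrt(Ne) = 4.1 * 7.0711 = 28.9915
Step 3: TPM = 28.9915 * 39.37 = 1141 twists/m

1141 twists/m


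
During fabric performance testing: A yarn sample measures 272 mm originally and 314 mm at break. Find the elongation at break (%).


Formula: Elongation (%) = ((L_break - L0) / L0) * 100
Step 1: Extension = 314 - 272 = 42 mm
Step 2: Elongation = (42 / 272) * 100
Step 3: Elongation = 0.154412 * 100 = 15.4412% ≈ 15.4%

15.4%


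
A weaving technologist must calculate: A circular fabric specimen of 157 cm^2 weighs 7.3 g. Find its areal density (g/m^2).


Formula: GSM = mass_g / area_m2
Step 1: Convert area: 157 cm^2 = 157 / 10000 = 0.0157 m^2
Step 2: GSM = 7.3 g / 0.0157 m^2 = 465.0 g/m^2

465.0 g/m^2


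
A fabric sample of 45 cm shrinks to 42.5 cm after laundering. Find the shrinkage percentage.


Formula: Shrinkage% = ((L_before - L_after) / L_before) * 100
Step 1: Shrinkage = 45 - 42.5 = 2.5 cm
Step 2: Shrinkage% = (2.5 / 45) * 100
Step 3: Shrinkage% = 0.055556 * 100 = 5.5556% ≈ 5.6%

5.6%


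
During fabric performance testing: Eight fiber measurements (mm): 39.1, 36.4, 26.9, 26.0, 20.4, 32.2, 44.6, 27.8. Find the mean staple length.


Formula: Mean = sum of lengths / count
Sum = 39.1 + 36.4 + 26.9 + 26.0 + 20.4 + 32.2 + 44.6 + 27.8
Sum = 253.4 mm
Mean = 253.4 / 8 = 31.68 mm

31.68 mm


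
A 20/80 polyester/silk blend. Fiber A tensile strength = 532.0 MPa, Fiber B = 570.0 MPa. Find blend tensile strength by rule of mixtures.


Formula: Blend property = (fraction_A * property_A) + (fraction_B * property_B)
Step 1: Contribution A = 20/100 * 532.0 MPa = 106.4 MPa
Step 2: Contribution B = 80/100 * 570.0 MPa = 456.0 MPa
Step 3: Blend tensile strength = 106.4 + 456.0 = 562.4 MPa

562.4 MPa


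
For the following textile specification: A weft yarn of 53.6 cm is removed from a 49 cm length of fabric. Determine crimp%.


Formula: Crimp% = ((L_yarn - L_fabric) / L_fabric) * 100
Step 1: Extension = 53.6 - 49 = 4.6 cm
Step 2: Crimp% = (4.6 / 49) * 100
Step 3: Crimp% = 0.093878 * 100 = 9.3878% ≈ 9.4%

9.4%


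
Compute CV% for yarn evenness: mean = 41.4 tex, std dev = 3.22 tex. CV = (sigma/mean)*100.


Formula: CV% = (standard deviation / mean) * 100
Step 1: Ratio = 3.22 / 41.4 = 0.077778
Step 2: CV% = 0.077778 * 100 = 7.7778% ≈ 7.8%

7.8%


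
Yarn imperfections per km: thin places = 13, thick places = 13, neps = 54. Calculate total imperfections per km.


Formula: Total = thin places + thick places + neps
Total = 13 + 13 + 54
Total = 80 imperfections/km

80 imperfections/km


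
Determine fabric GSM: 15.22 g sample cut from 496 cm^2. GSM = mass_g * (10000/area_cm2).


Formula: GSM = mass_g / area_m2
Step 1: Convert area: 496 cm^2 = 496 / 10000 = 0.0496 m^2
Step 2: GSM = 15.22 g / 0.0496 m^2 = 306.9 g/m^2

306.9 g/m^2


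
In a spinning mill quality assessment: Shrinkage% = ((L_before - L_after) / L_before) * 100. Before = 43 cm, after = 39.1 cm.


Formula: Shrinkage% = ((L_before - L_after) / L_before) * 100
Step 1: Shrinkage = 43 - 39.1 = 3.9 cm
Step 2: Shrinkage% = (3.9 / 43) * 100
Step 3: Shrinkage% = 0.090698 * 100 = 9.0698% ≈ 9.1%

9.1%


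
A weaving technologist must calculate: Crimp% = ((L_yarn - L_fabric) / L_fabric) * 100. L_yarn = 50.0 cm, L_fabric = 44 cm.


Formula: Crimp% = ((L_yarn - L_fabric) / L_fabric) * 100
Step 1: Extension = 50.0 - 44 = 6.0 cm
Step 2: Crimp% = (6.0 / 44) * 100
Step 3: Crimp% = 0.136364 * 100 = 13.6364% ≈ 13.6%

13.6%


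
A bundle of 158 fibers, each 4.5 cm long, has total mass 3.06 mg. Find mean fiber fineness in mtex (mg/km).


Formula: fineness (mtex) = mass (mg) / total length (km) = (mass_mg / total_length_m) * 1000
Step 1: Convert fiber length: 4.5 cm = 0.045 m
Step 2: Total fiber length = 158 * 0.045 = 7.11 m
Step 3: Linear density = 3.06 mg / 7.11 m = 0.4304 mg/m
Step 4: fineness = 0.4304 * 1000 = 430.4 mtex

430.4 mtex


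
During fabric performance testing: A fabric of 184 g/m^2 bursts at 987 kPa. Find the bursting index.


Formula: Bursting Index = Bursting Strength / Fabric GSM
BI = 987 kPa / 184 g/m^2
BI = 5.364 kPa/(g/m^2)

5.364 kPa/(g/m^2)


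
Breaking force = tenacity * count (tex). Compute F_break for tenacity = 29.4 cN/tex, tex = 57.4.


Formula: Breaking force = Tenacity * Linear density
F = 29.4 cN/tex * 57.4 tex
F = 1687.56 cN

1687.56 cN


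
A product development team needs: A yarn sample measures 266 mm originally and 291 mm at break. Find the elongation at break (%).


Formula: Elongation (%) = ((L_break - L0) / L0) * 100
Step 1: Extension = 291 - 266 = 25 mm
Step 2: Elongation = (25 / 266) * 100
Step 3: Elongation = 0.093985 * 100 = 9.3985% ≈ 9.4%

9.4%


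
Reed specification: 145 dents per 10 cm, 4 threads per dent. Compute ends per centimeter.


Formula: EPC = (dents per 10 cm * ends per dent) / 10
Step 1: Total ends per 10 cm = 145 * 4 = 580
Step 2: EPC = 580 / 10 = 58.0 ends/cm

58.0 ends/cm


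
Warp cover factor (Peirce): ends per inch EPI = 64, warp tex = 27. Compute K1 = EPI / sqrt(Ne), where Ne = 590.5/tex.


Formula: K1 = EPI / sqrt(Ne), with Ne = 590.5 / tex_warp
Step 1: Ne = 590.5 / 27 = 21.87
Step 2: sqrt(Ne) = sqrt(21.87) = 4.6765
Step 3: K1 = 64 / 4.6765 = 13.7

13.7


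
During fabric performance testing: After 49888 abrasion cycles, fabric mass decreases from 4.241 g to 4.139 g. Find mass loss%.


Formula: Mass loss% = ((m_before - m_after) / m_before) * 100
Step 1: Mass loss = 4.241 - 4.139 = 0.102 g
Step 2: Ratio = 0.102 / 4.241 = 0.0240509
Step 3: Mass loss% = 0.0240509 * 100 = 2.40509% ≈ 2.41%

2.41%


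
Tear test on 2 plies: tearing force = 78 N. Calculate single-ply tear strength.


Formula: Per-ply strength = Total force / Number of plies
Per-ply = 78 N / 2
Per-ply = 39 N

39 N


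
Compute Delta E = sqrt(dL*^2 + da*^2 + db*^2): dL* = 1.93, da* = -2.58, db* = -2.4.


Formula: Delta E = sqrt(dL*^2 + da*^2 + db*^2)
Step 1: dL*^2 = 1.93^2 = 3.7249
Step 2: da*^2 = (-2.58)^2 = 6.6564
Step 3: db*^2 = (-2.4)^2 = 5.76
Step 4: Sum = 3.7249 + 6.6564 + 5.76 = 16.1413
Step 5: Delta E = sqrt(16.1413) = 4.02

4.02 Delta E


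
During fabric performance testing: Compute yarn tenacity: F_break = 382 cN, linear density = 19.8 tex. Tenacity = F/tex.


Formula: Tenacity = Breaking force / Linear density
Tenacity = 382 cN / 19.8 tex
Tenacity = 19.29 cN/tex

19.29 cN/tex


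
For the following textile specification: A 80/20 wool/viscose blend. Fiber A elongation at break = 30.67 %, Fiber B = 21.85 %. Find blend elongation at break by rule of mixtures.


Formula: Blend property = (fraction_A * property_A) + (fraction_B * property_B)
Step 1: Contribution A = 80/100 * 30.67 % = 24.536 %
Step 2: Contribution B = 20/100 * 21.85 % = 4.37 %
Step 3: Blend elongation at break = 24.536 + 4.37 = 28.906 %

28.906 %


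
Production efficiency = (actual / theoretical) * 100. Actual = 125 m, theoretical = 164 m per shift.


Formula: Efficiency% = (Actual output / Theoretical output) * 100
Efficiency% = (125 / 164) * 100
Efficiency% = 0.762195 * 100 = 76.2195% ≈ 76.2%

76.2%


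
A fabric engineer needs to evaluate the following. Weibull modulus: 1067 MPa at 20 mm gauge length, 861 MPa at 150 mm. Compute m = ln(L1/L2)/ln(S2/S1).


Formula: m = ln(L1/L2) / ln(S2/S1)
Step 1: ln(L1/L2) = ln(20/150) = -2.01490
Step 2: S2/S1 = 861/1067 = 0.80694
Step 3: ln(S2/S1) = ln(0.80694) = -0.21451
Step 4: m = -2.01490 / -0.21451 = 9.39

9.39 (Weibull m)


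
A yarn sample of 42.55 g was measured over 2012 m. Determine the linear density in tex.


Formula: Tex = (mass_g / length_m) * 1000
Substituting: Tex = (42.55 / 2012) * 1000
Intermediate: 42.55 / 2012 = 0.02114811 g/m
Tex = 0.02114811 * 1000 = 21.15 tex

21.15 tex


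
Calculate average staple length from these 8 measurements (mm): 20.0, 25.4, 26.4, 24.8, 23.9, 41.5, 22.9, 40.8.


Formula: Mean = sum of lengths / count
Sum = 20.0 + 25.4 + 26.4 + 24.8 + 23.9 + 41.5 + 22.9 + 40.8
Sum = 225.7 mm
Mean = 225.7 / 8 = 28.21 mm

28.21 mm


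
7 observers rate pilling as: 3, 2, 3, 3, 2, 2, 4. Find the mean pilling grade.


Formula: Mean = sum / count
Sum = 3 + 2 + 3 + 3 + 2 + 2 + 4 = 19
Mean = 19 / 7 = 2.7

2.7


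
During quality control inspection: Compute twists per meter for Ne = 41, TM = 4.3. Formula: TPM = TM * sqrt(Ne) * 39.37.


Formula: TPM = TM * sqrt(Ne) * 39.37
Step 1: sqrt(Ne) = sqrt(41) = 6.4031
Step 2: TM * sqrt(Ne) = 4.3 * 6.4031 = 27.5333
Step 3: TPM = 27.5333 * 39.37 = 1084 twists/m

1084 twists/m


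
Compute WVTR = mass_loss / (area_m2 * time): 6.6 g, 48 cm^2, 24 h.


Formula: WVTR = mass_loss / (area * time)
Step 1: Convert area: 48 cm^2 = 0.0048 m^2
Step 2: WVTR = 6.6 g / (0.0048 m^2 * 24 h)
Step 3: WVTR = 6.6 / 0.1152 = 57.3 g/m^2/h

57.3 g/m^2/h


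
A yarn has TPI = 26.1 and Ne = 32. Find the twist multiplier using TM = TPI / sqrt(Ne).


Formula: TM = TPI / sqrt(Ne)
Step 1: sqrt(Ne) = sqrt(32) = 5.6569
Step 2: TM = 26.1 / 5.6569 = 4.61

4.61 TM


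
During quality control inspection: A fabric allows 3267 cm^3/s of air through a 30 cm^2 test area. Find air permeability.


Formula: Air Permeability = Airflow / Test Area
AP = 3267 cm^3/s / 30 cm^2
AP = 108.9 cm^3/s/cm^2

108.9 cm^3/s/cm^2


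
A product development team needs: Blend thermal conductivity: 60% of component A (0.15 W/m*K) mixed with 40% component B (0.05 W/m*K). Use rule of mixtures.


Formula: Blend property = (fraction_A * property_A) + (fraction_B * property_B)
Step 1: Contribution A = 60/100 * 0.15 W/m*K = 0.09 W/m*K
Step 2: Contribution B = 40/100 * 0.05 W/m*K = 0.02 W/m*K
Step 3: Blend thermal conductivity = 0.09 + 0.02 = 0.11 W/m*K

0.11 W/m*K


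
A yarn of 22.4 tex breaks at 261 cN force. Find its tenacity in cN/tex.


Formula: Tenacity = Breaking force / Linear density
Tenacity = 261 cN / 22.4 tex
Tenacity = 11.65 cN/tex

11.65 cN/tex


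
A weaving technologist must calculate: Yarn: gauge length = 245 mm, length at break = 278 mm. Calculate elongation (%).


Formula: Elongation (%) = ((L_break - L0) / L0) * 100
Step 1: Extension = 278 - 245 = 33 mm
Step 2: Elongation = (33 / 245) * 100
Step 3: Elongation = 0.134694 * 100 = 13.4694% ≈ 13.5%

13.5%


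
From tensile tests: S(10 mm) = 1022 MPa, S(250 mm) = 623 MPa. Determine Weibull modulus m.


Formula: m = ln(L1/L2) / ln(S2/S1)
Step 1: ln(L1/L2) = ln(10/250) = -3.21888
Step 2: S2/S1 = 623/1022 = 0.60959
Step 3: ln(S2/S1) = ln(0.60959) = -0.49497
Step 4: m = -3.21888 / -0.49497 = 6.50

6.50 (Weibull m)


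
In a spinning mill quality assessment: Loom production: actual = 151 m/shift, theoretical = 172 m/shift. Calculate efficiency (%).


Formula: Efficiency% = (Actual output / Theoretical output) * 100
Efficiency% = (151 / 172) * 100
Efficiency% = 0.877907 * 100 = 87.7907% ≈ 87.8%

87.8%


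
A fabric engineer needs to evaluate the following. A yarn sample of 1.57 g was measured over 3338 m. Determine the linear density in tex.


Formula: Tex = (mass_g / length_m) * 1000
Substituting: Tex = (1.57 / 3338) * 1000
Intermediate: 1.57 / 3338 = 0.00047034 g/m
Tex = 0.00047034 * 1000 = 0.47 tex

0.47 tex


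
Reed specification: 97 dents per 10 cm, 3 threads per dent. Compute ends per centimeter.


Formula: EPC = (dents per 10 cm * ends per dent) / 10
Step 1: Total ends per 10 cm = 97 * 3 = 291
Step 2: EPC = 291 / 10 = 29.1 ends/cm

29.1 ends/cm


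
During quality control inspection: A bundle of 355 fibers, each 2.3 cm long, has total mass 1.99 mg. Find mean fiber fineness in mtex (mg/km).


Formula: fineness (mtex) = mass (mg) / total length (km) = (mass_mg / total_length_m) * 1000
Step 1: Convert fiber length: 2.3 cm = 0.023 m
Step 2: Total fiber length = 355 * 0.023 = 8.165 m
Step 3: Linear density = 1.99 mg / 8.165 m = 0.2437 mg/m
Step 4: fineness = 0.2437 * 1000 = 243.7 mtex

243.7 mtex


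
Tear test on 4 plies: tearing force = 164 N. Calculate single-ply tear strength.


Formula: Per-ply strength = Total force / Number of plies
Per-ply = 164 N / 4
Per-ply = 41 N

41 N


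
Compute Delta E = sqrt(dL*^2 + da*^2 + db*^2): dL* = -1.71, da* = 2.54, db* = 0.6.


Formula: Delta E = sqrt(dL*^2 + da*^2 + db*^2)
Step 1: dL*^2 = (-1.71)^2 = 2.9241
Step 2: da*^2 = 2.54^2 = 6.4516
Step 3: db*^2 = 0.6^2 = 0.36
Step 4: Sum = 2.9241 + 6.4516 + 0.36 = 9.7357
Step 5: Delta E = sqrt(9.7357) = 3.12

3.12 Delta E


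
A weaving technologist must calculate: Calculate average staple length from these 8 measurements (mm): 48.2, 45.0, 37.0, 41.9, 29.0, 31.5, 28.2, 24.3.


Formula: Mean = sum of lengths / count
Sum = 48.2 + 45.0 + 37.0 + 41.9 + 29.0 + 31.5 + 28.2 + 24.3
Sum = 285.1 mm
Mean = 285.1 / 8 = 35.64 mm

35.64 mm


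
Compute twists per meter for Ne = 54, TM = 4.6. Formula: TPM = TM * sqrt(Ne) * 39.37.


Formula: TPM = TM * sqrt(Ne) * 39.37
Step 1: sqrt(Ne) = sqrt(54) = 7.3485
Step 2: TM * sqrt(Ne) = 4.6 * 7.3485 = 33.8031
Step 3: TPM = 33.8031 * 39.37 = 1331 twists/m

1331 twists/m


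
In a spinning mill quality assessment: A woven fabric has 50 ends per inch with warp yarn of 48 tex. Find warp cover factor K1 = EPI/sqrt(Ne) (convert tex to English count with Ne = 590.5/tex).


Formula: K1 = EPI / sqrt(Ne), with Ne = 590.5 / tex_warp
Step 1: Ne = 590.5 / 48 = 12.302
Step 2: sqrt(Ne) = sqrt(12.302) = 3.5074
Step 3: K1 = 50 / 3.5074 = 14.3

14.3


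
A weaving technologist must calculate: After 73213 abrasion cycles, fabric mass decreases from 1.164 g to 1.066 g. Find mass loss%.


Formula: Mass loss% = ((m_before - m_after) / m_before) * 100
Step 1: Mass loss = 1.164 - 1.066 = 0.098 g
Step 2: Ratio = 0.098 / 1.164 = 0.0841924
Step 3: Mass loss% = 0.0841924 * 100 = 8.41924% ≈ 8.42%

8.42%


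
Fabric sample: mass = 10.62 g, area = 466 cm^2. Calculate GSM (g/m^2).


Formula: GSM = mass_g / area_m2
Step 1: Convert area: 466 cm^2 = 466 / 10000 = 0.0466 m^2
Step 2: GSM = 10.62 g / 0.0466 m^2 = 227.9 g/m^2

227.9 g/m^2


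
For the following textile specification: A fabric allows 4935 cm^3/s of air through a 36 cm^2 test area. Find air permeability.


Formula: Air Permeability = Airflow / Test Area
AP = 4935 cm^3/s / 36 cm^2
AP = 137.1 cm^3/s/cm^2

137.1 cm^3/s/cm^2


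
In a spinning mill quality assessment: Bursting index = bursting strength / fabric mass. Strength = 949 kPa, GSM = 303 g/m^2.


Formula: Bursting Index = Bursting Strength / Fabric GSM
BI = 949 kPa / 303 g/m^2
BI = 3.132 kPa/(g/m^2)

3.132 kPa/(g/m^2)


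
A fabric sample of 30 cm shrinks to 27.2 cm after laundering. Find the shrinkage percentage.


Formula: Shrinkage% = ((L_before - L_after) / L_before) * 100
Step 1: Shrinkage = 30 - 27.2 = 2.8 cm
Step 2: Shrinkage% = (2.8 / 30) * 100
Step 3: Shrinkage% = 0.093333 * 100 = 9.3333% ≈ 9.3%

9.3%


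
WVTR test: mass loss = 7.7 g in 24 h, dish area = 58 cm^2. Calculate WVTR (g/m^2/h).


Formula: WVTR = mass_loss / (area * time)
Step 1: Convert area: 58 cm^2 = 0.0058 m^2
Step 2: WVTR = 7.7 g / (0.0058 m^2 * 24 h)
Step 3: WVTR = 7.7 / 0.1392 = 55.3 g/m^2/h

55.3 g/m^2/h


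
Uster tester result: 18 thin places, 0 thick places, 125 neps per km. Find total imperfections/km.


Formula: Total = thin places + thick places + neps
Total = 18 + 0 + 125
Total = 143 imperfections/km

143 imperfections/km


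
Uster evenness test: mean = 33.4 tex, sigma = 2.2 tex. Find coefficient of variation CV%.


Formula: CV% = (standard deviation / mean) * 100
Step 1: Ratio = 2.2 / 33.4 = 0.065868
Step 2: CV% = 0.065868 * 100 = 6.5868% ≈ 6.6%

6.6%


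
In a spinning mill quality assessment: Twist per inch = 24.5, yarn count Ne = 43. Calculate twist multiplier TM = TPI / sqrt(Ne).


Formula: TM = TPI / sqrt(Ne)
Step 1: sqrt(Ne) = sqrt(43) = 6.5574
Step 2: TM = 24.5 / 6.5574 = 3.74

3.74 TM


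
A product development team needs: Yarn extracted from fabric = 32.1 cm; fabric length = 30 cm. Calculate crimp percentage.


Formula: Crimp% = ((L_yarn - L_fabric) / L_fabric) * 100
Step 1: Extension = 32.1 - 30 = 2.1 cm
Step 2: Crimp% = (2.1 / 30) * 100
Step 3: Crimp% = 0.07 * 100 = 7.0%

7.0%


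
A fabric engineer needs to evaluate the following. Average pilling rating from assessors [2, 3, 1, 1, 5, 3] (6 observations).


Formula: Mean = sum / count
Sum = 2 + 3 + 1 + 1 + 5 + 3 = 15
Mean = 15 / 6 = 2.5

2.5


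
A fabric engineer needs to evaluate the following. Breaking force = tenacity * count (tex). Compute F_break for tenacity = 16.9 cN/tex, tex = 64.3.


Formula: Breaking force = Tenacity * Linear density
F = 16.9 cN/tex * 64.3 tex
F = 1086.67 cN

1086.67 cN


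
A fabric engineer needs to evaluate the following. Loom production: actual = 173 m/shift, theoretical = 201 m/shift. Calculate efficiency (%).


Formula: Efficiency% = (Actual output / Theoretical output) * 100
Efficiency% = (173 / 201) * 100
Efficiency% = 0.860697 * 100 = 86.0697% ≈ 86.1%

86.1%


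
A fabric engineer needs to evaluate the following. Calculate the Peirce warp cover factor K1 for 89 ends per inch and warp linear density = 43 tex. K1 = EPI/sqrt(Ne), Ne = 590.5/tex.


Formula: K1 = EPI / sqrt(Ne), with Ne = 590.5 / tex_warp
Step 1: Ne = 590.5 / 43 = 13.733
Step 2: sqrt(Ne) = sqrt(13.733) = 3.7058
Step 3: K1 = 89 / 3.7058 = 24.0

24.0


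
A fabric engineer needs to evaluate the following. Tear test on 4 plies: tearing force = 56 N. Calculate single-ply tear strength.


Formula: Per-ply strength = Total force / Number of plies
Per-ply = 56 N / 4
Per-ply = 14 N

14 N


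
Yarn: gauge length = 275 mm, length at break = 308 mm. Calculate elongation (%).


Formula: Elongation (%) = ((L_break - L0) / L0) * 100
Step 1: Extension = 308 - 275 = 33 mm
Step 2: Elongation = (33 / 275) * 100
Step 3: Elongation = 0.12 * 100 = 12.0%

12.0%


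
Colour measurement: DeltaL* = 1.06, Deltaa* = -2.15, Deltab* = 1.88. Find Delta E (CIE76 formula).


Formula: Delta E = sqrt(dL*^2 + da*^2 + db*^2)
Step 1: dL*^2 = 1.06^2 = 1.1236
Step 2: da*^2 = (-2.15)^2 = 4.6225
Step 3: db*^2 = 1.88^2 = 3.5344
Step 4: Sum = 1.1236 + 4.6225 + 3.5344 = 9.2805
Step 5: Delta E = sqrt(9.2805) = 3.05

3.05 Delta E


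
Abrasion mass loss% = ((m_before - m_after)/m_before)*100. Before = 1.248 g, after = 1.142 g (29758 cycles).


Formula: Mass loss% = ((m_before - m_after) / m_before) * 100
Step 1: Mass loss = 1.248 - 1.142 = 0.106 g
Step 2: Ratio = 0.106 / 1.248 = 0.0849359
Step 3: Mass loss% = 0.0849359 * 100 = 8.49359% ≈ 8.49%

8.49%


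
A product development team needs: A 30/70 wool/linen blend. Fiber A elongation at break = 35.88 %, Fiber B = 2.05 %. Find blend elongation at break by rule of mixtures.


Formula: Blend property = (fraction_A * property_A) + (fraction_B * property_B)
Step 1: Contribution A = 30/100 * 35.88 % = 10.764 %
Step 2: Contribution B = 70/100 * 2.05 % = 1.435 %
Step 3: Blend elongation at break = 10.764 + 1.435 = 12.199 %

12.199 %


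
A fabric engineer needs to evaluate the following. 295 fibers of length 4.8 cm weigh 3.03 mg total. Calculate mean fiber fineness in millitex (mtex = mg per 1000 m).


Formula: fineness (mtex) = mass (mg) / total length (km) = (mass_mg / total_length_m) * 1000
Step 1: Convert fiber length: 4.8 cm = 0.048 m
Step 2: Total fiber length = 295 * 0.048 = 14.16 m
Step 3: Linear density = 3.03 mg / 14.16 m = 0.2140 mg/m
Step 4: fineness = 0.2140 * 1000 = 214.0 mtex

214.0 mtex


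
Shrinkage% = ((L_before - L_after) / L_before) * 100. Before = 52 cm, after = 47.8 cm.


Formula: Shrinkage% = ((L_before - L_after) / L_before) * 100
Step 1: Shrinkage = 52 - 47.8 = 4.2 cm
Step 2: Shrinkage% = (4.2 / 52) * 100
Step 3: Shrinkage% = 0.080769 * 100 = 8.0769% ≈ 8.1%

8.1%


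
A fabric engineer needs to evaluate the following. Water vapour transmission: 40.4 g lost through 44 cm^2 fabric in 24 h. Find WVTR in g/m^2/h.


Formula: WVTR = mass_loss / (area * time)
Step 1: Convert area: 44 cm^2 = 0.0044 m^2
Step 2: WVTR = 40.4 g / (0.0044 m^2 * 24 h)
Step 3: WVTR = 40.4 / 0.1056 = 382.6 g/m^2/h

382.6 g/m^2/h


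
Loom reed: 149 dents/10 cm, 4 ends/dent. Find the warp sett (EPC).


Formula: EPC = (dents per 10 cm * ends per dent) / 10
Step 1: Total ends per 10 cm = 149 * 4 = 596
Step 2: EPC = 596 / 10 = 59.6 ends/cm

59.6 ends/cm


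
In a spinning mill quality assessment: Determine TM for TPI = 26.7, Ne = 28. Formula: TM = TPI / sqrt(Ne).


Formula: TM = TPI / sqrt(Ne)
Step 1: sqrt(Ne) = sqrt(28) = 5.2915
Step 2: TM = 26.7 / 5.2915 = 5.05

5.05 TM


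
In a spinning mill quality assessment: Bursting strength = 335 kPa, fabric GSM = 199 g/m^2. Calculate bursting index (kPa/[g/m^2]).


Formula: Bursting Index = Bursting Strength / Fabric GSM
BI = 335 kPa / 199 g/m^2
BI = 1.683 kPa/(g/m^2)

1.683 kPa/(g/m^2)


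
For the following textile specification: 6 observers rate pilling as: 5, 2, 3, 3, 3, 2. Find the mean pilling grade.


Formula: Mean = sum / count
Sum = 5 + 2 + 3 + 3 + 3 + 2 = 18
Mean = 18 / 6 = 3.0

3.0


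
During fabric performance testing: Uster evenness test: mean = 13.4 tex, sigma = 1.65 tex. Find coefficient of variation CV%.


Formula: CV% = (standard deviation / mean) * 100
Step 1: Ratio = 1.65 / 13.4 = 0.123134
Step 2: CV% = 0.123134 * 100 = 12.3134% ≈ 12.3%

12.3%


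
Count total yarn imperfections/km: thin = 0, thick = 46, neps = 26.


Formula: Total = thin places + thick places + neps
Total = 0 + 46 + 26
Total = 72 imperfections/km

72 imperfections/km


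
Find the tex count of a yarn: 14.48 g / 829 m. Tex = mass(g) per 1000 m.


Formula: Tex = (mass_g / length_m) * 1000
Substituting: Tex = (14.48 / 829) * 1000
Intermediate: 14.48 / 829 = 0.01746683 g/m
Tex = 0.01746683 * 1000 = 17.47 tex

17.47 tex


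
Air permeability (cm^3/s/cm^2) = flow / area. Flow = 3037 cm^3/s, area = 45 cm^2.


Formula: Air Permeability = Airflow / Test Area
AP = 3037 cm^3/s / 45 cm^2
AP = 67.5 cm^3/s/cm^2

67.5 cm^3/s/cm^2


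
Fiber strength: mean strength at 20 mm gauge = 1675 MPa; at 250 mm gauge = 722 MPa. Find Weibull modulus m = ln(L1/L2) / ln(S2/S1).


Formula: m = ln(L1/L2) / ln(S2/S1)
Step 1: ln(L1/L2) = ln(20/250) = -2.52573
Step 2: S2/S1 = 722/1675 = 0.43104
Step 3: ln(S2/S1) = ln(0.43104) = -0.84155
Step 4: m = -2.52573 / -0.84155 = 3.00

3.00 (Weibull m)


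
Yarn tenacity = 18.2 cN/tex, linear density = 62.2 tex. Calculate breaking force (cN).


Formula: Breaking force = Tenacity * Linear density
F = 18.2 cN/tex * 62.2 tex
F = 1132.04 cN

1132.04 cN


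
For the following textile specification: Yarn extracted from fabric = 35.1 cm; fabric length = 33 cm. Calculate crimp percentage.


Formula: Crimp% = ((L_yarn - L_fabric) / L_fabric) * 100
Step 1: Extension = 35.1 - 33 = 2.1 cm
Step 2: Crimp% = (2.1 / 33) * 100
Step 3: Crimp% = 0.063636 * 100 = 6.3636% ≈ 6.4%

6.4%


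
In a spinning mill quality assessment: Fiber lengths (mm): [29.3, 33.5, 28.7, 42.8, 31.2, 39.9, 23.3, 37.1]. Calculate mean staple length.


Formula: Mean = sum of lengths / count
Sum = 29.3 + 33.5 + 28.7 + 42.8 + 31.2 + 39.9 + 23.3 + 37.1
Sum = 265.8 mm
Mean = 265.8 / 8 = 33.23 mm

33.23 mm


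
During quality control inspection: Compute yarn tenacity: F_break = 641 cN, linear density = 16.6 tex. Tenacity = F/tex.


Formula: Tenacity = Breaking force / Linear density
Tenacity = 641 cN / 16.6 tex
Tenacity = 38.61 cN/tex

38.61 cN/tex


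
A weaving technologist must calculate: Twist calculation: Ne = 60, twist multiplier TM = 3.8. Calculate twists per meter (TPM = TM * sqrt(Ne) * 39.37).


Formula: TPM = TM * sqrt(Ne) * 39.37
Step 1: sqrt(Ne) = sqrt(60) = 7.746
Step 2: TM * sqrt(Ne) = 3.8 * 7.746 = 29.4348
Step 3: TPM = 29.4348 * 39.37 = 1159 twists/m

1159 twists/m


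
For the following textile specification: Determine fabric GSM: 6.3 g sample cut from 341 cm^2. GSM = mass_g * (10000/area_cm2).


Formula: GSM = mass_g / area_m2
Step 1: Convert area: 341 cm^2 = 341 / 10000 = 0.0341 m^2
Step 2: GSM = 6.3 g / 0.0341 m^2 = 184.8 g/m^2

184.8 g/m^2


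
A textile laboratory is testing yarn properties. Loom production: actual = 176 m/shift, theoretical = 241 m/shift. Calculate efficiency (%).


Formula: Efficiency% = (Actual output / Theoretical output) * 100
Efficiency% = (176 / 241) * 100
Efficiency% = 0.73029 * 100 = 73.029% ≈ 73.0%

73.0%


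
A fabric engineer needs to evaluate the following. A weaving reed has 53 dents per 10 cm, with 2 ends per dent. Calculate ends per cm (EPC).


Formula: EPC = (dents per 10 cm * ends per dent) / 10
Step 1: Total ends per 10 cm = 53 * 2 = 106
Step 2: EPC = 106 / 10 = 10.6 ends/cm

10.6 ends/cm


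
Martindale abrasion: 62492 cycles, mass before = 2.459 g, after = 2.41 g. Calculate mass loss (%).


Formula: Mass loss% = ((m_before - m_after) / m_before) * 100
Step 1: Mass loss = 2.459 - 2.41 = 0.049 g
Step 2: Ratio = 0.049 / 2.459 = 0.0199268
Step 3: Mass loss% = 0.0199268 * 100 = 1.99268% ≈ 1.99%

1.99%


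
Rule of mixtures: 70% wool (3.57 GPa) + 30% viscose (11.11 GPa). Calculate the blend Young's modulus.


Formula: Blend property = (fraction_A * property_A) + (fraction_B * property_B)
Step 1: Contribution A = 70/100 * 3.57 GPa = 2.499 GPa
Step 2: Contribution B = 30/100 * 11.11 GPa = 3.333 GPa
Step 3: Blend Young's modulus = 2.499 + 3.333 = 5.832 GPa

5.832 GPa


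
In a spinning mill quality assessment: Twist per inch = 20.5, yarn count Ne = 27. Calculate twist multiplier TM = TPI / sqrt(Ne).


Formula: TM = TPI / sqrt(Ne)
Step 1: sqrt(Ne) = sqrt(27) = 5.1962
Step 2: TM = 20.5 / 5.1962 = 3.95

3.95 TM


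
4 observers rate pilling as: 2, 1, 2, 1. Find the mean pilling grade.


Formula: Mean = sum / count
Sum = 2 + 1 + 2 + 1 = 6
Mean = 6 / 4 = 1.5

1.5


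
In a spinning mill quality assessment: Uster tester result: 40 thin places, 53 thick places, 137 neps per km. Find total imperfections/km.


Formula: Total = thin places + thick places + neps
Total = 40 + 53 + 137
Total = 230 imperfections/km

230 imperfections/km


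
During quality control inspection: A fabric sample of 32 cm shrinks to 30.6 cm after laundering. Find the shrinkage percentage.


Formula: Shrinkage% = ((L_before - L_after) / L_before) * 100
Step 1: Shrinkage = 32 - 30.6 = 1.4 cm
Step 2: Shrinkage% = (1.4 / 32) * 100
Step 3: Shrinkage% = 0.04375 * 100 = 4.375% ≈ 4.4%

4.4%


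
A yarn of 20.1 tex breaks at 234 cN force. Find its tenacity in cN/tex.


Formula: Tenacity = Breaking force / Linear density
Tenacity = 234 cN / 20.1 tex
Tenacity = 11.64 cN/tex

11.64 cN/tex


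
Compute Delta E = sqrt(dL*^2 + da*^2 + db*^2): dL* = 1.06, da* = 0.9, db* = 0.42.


Formula: Delta E = sqrt(dL*^2 + da*^2 + db*^2)
Step 1: dL*^2 = 1.06^2 = 1.1236
Step 2: da*^2 = 0.9^2 = 0.81
Step 3: db*^2 = 0.42^2 = 0.1764
Step 4: Sum = 1.1236 + 0.81 + 0.1764 = 2.11
Step 5: Delta E = sqrt(2.11) = 1.45

1.45 Delta E


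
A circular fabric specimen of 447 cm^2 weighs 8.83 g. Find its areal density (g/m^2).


Formula: GSM = mass_g / area_m2
Step 1: Convert area: 447 cm^2 = 447 / 10000 = 0.0447 m^2
Step 2: GSM = 8.83 g / 0.0447 m^2 = 197.5 g/m^2

197.5 g/m^2


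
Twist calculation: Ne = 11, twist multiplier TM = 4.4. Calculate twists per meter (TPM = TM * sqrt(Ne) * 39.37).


Formula: TPM = TM * sqrt(Ne) * 39.37
Step 1: sqrt(Ne) = sqrt(11) = 3.3166
Step 2: TM * sqrt(Ne) = 4.4 * 3.3166 = 14.593
Step 3: TPM = 14.593 * 39.37 = 575 twists/m

575 twists/m


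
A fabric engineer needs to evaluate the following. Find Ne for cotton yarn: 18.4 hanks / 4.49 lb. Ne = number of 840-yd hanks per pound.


Formula: Ne = hanks / mass_lb
Substituting: Ne = 18.4 / 4.49
Ne = 4.1

4.1 Ne
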